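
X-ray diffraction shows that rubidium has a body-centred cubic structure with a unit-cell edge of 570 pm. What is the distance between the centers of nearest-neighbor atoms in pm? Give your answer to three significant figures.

494 pm

In a BCC structure, atoms touch along the body diagonal, so √3·a = 4r; the nearest-neighbor distance equals 2r = 0.8660·a.
d = 0.8660 × 570 = 494 pm.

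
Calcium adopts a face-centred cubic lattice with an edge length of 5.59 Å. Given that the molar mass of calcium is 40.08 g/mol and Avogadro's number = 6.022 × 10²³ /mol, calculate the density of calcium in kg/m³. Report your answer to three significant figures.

1520 kg/m³

An FCC unit cell contains Z = 4 atoms.
Cell volume: a³ = (5.59 Å)³ = (5.590 × 10^-8 cm)³ = 1.747 × 10^-22 cm³.
ρ = Z·M/(N_A·a³) = 4 × 40.08 / (6.022 × 10²³ × 1.747 × 10^-22) = 1.524 g/cm³ = 1520 kg/m³.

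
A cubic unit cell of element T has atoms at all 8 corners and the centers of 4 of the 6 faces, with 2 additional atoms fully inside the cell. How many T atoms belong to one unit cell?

Corner atoms are shared by 8 cells (1/8 each), face atoms by 2 (1/2 each), interior atoms are unshared.
Net atoms = 8 × 1/8 + 4 × 1/2 + 2 = 1 + 2 + 2 = 5.

5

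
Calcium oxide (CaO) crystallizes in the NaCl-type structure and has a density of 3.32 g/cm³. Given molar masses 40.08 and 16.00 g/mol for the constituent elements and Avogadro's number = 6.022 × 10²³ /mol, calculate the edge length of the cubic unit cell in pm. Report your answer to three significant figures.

M(CaO) = 56.08 g/mol; Z = 4 formula units per cell.
a³ = Z·M/(N_A·ρ) = 4 × 56.08 / (6.022 × 10²³ × 3.32) = 1.122 × 10^-22 cm³, so a = 4.823 × 10^-8 cm = 482 pm.

482 pm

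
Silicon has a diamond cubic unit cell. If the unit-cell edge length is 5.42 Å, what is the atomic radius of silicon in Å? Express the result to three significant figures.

In a diamond cubic lattice, nearest neighbors lie along the body diagonal with √3·a = 8r.
r = √3·a/8 = 1.7321 × 5.42 / 8 = 1.17 Å.

1.17 Å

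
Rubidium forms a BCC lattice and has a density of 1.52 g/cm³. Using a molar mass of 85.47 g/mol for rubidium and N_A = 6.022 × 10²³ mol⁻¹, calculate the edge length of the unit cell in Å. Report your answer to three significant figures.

5.72 Å

With Z = 2 atoms per BCC cell, a³ = Z·M/(N_A·ρ) = 2 × 85.47 / (6.022 × 10²³ × 1.520 g/cm³) = 1.867 × 10^-22 cm³.
a = (1.867 × 10^-22)^(1/3) = 5.716 × 10^-8 cm = 5.72 Å.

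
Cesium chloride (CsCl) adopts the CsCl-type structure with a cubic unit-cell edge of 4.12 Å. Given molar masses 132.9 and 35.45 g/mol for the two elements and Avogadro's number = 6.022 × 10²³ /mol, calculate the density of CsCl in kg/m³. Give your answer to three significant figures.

The CsCl-type structure contains Z = 1 formula unit per cell; M(CsCl) = 132.9 + 35.45 = 168.35 g/mol.
a³ = (4.120 × 10^-8 cm)³ = 6.993 × 10^-23 cm³.
ρ = 1 × 168.35 / (6.022 × 10²³ × 6.993 × 10^-23) = 3.997 g/cm³ = 4000 kg/m³.

4000 kg/m³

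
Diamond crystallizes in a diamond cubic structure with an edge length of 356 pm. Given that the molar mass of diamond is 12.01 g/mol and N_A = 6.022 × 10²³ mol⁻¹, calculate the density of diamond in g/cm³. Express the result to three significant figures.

3.54 g/cm³

A diamond cubic unit cell contains Z = 8 atoms.
Cell volume: a³ = (356 pm)³ = (3.560 × 10^-8 cm)³ = 4.512 × 10^-23 cm³.
ρ = Z·M/(N_A·a³) = 8 × 12.01 / (6.022 × 10²³ × 4.512 × 10^-23) = 3.536 g/cm³.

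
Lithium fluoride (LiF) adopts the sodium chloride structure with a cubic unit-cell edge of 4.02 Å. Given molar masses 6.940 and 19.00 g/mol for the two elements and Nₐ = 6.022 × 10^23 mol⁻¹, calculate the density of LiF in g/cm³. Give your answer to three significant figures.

2.65 g/cm³

The sodium chloride structure contains Z = 4 formula units per cell; M(LiF) = 6.940 + 19.00 = 25.94 g/mol.
a³ = (4.020 × 10^-8 cm)³ = 6.496 × 10^-23 cm³.
ρ = 4 × 25.94 / (6.022 × 10²³ × 6.496 × 10^-23) = 2.652 g/cm³.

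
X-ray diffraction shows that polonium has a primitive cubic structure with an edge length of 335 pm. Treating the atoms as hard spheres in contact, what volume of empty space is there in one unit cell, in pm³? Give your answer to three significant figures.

1.79 × 10^7 pm³

In a simple cubic lattice atoms touch along the cell edge, so a = 2r, so r = 0.5000a = 167.5 pm.
V_cell = a³ = 3.760 × 10^7 pm³; V_atoms = 1 × (4/3)πr³ = 1.968 × 10^7 pm³.
Empty space = 3.760 × 10^7 − 1.968 × 10^7 = 1.79 × 10^7 pm³.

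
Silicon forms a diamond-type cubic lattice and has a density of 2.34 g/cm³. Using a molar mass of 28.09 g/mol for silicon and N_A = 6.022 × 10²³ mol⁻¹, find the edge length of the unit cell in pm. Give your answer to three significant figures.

With Z = 8 atoms per diamond cubic cell, a³ = Z·M/(N_A·ρ) = 8 × 28.09 / (6.022 × 10²³ × 2.340 g/cm³) = 1.595 × 10^-22 cm³.
a = (1.595 × 10^-22)^(1/3) = 5.423 × 10^-8 cm = 542 pm.

542 pm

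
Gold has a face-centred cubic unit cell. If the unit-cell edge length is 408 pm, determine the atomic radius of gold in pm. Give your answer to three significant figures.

In an FCC lattice, atoms touch along the face diagonal, so √2·a = 4r.
r = √2·a/4 = 1.4142 × 408 / 4 = 144 pm.

144 pm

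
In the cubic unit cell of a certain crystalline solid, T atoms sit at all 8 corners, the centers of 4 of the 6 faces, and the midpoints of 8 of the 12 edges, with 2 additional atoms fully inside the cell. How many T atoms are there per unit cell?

Corner atoms are shared by 8 cells (1/8 each), face atoms by 2 (1/2 each), edge atoms by 4 (1/4 each), interior atoms are unshared.
Net atoms = 8 × 1/8 + 4 × 1/2 + 8 × 1/4 + 2 = 1 + 2 + 2 + 2 = 7.

7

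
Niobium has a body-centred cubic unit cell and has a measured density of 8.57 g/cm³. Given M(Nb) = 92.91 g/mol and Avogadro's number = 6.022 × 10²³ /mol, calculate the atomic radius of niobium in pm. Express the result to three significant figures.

For a BCC cell (Z = 2), a³ = Z·M/(N_A·ρ) = 2 × 92.91 / (6.022 × 10²³ × 8.570) = 3.601 × 10^-23 cm³, so a = 3.302 × 10^-8 cm = 330.2 pm.
Atoms touch along the body diagonal, so √3·a = 4r, so r = 0.4330 × a = 143 pm.

143 pm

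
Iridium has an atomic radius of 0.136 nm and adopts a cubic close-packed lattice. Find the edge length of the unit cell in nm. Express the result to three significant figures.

In an FCC lattice, atoms touch along the face diagonal, so √2·a = 4r.
a = 4r/√2 = 4 × 0.136 / 1.4142 = 0.385 nm.

0.385 nm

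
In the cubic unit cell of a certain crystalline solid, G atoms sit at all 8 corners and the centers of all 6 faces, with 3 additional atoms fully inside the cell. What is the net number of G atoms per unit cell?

Corner atoms are shared by 8 cells (1/8 each), face atoms by 2 (1/2 each), interior atoms are unshared.
Net atoms = 8 × 1/8 + 6 × 1/2 + 3 = 1 + 3 + 3 = 7.

7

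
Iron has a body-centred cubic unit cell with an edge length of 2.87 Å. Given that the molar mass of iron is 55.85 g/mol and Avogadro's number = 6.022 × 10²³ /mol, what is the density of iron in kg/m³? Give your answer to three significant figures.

A BCC unit cell contains Z = 2 atoms.
Cell volume: a³ = (2.87 Å)³ = (2.870 × 10^-8 cm)³ = 2.364 × 10^-23 cm³.
ρ = Z·M/(N_A·a³) = 2 × 55.85 / (6.022 × 10²³ × 2.364 × 10^-23) = 7.846 g/cm³ = 7850 kg/m³.

7850 kg/m³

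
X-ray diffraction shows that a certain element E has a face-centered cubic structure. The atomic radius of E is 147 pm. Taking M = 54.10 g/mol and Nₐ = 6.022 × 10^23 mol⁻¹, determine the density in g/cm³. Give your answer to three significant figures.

5.00 g/cm³

In an FCC lattice, atoms touch along the face diagonal, so √2·a = 4r, giving a = 415.8 pm = 4.158 × 10^-8 cm.
With Z = 4, ρ = Z·M/(N_A·a³) = 4 × 54.10 / (6.022 × 10²³ × 7.188 × 10^-23) = 5.000 g/cm³.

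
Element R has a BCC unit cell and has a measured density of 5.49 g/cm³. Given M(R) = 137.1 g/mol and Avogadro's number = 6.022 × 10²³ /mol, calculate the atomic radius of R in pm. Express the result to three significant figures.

189 pm

For a BCC cell (Z = 2), a³ = Z·M/(N_A·ρ) = 2 × 137.1 / (6.022 × 10²³ × 5.490) = 8.294 × 10^-23 cm³, so a = 4.361 × 10^-8 cm = 436.1 pm.
Atoms touch along the body diagonal, so √3·a = 4r, so r = 0.4330 × a = 189 pm.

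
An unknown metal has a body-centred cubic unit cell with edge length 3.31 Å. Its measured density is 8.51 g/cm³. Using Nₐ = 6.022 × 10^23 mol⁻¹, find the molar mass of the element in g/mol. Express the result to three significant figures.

A BCC cell has Z = 2 atoms; a = 3.310 × 10^-8 cm.
M = ρ·N_A·a³/Z = 8.51 × 6.022 × 10²³ × 3.626 × 10^-23 / 2 = 92.9 g/mol.

92.9 g/mol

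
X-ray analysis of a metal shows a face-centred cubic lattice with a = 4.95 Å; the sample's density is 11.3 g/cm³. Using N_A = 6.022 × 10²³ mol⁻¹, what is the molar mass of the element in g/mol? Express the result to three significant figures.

206 g/mol

An FCC cell has Z = 4 atoms; a = 4.950 × 10^-8 cm.
M = ρ·N_A·a³/Z = 11.3 × 6.022 × 10²³ × 1.213 × 10^-22 / 4 = 206 g/mol.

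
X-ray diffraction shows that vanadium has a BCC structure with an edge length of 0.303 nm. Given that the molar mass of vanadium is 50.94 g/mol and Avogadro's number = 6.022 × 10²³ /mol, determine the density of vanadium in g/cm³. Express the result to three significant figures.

6.08 g/cm³

A BCC unit cell contains Z = 2 atoms.
Cell volume: a³ = (0.303 nm)³ = (3.030 × 10^-8 cm)³ = 2.782 × 10^-23 cm³.
ρ = Z·M/(N_A·a³) = 2 × 50.94 / (6.022 × 10²³ × 2.782 × 10^-23) = 6.082 g/cm³.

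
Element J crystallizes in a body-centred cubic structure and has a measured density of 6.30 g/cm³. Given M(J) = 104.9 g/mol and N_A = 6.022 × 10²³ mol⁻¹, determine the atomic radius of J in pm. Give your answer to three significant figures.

165 pm

For a BCC cell (Z = 2), a³ = Z·M/(N_A·ρ) = 2 × 104.9 / (6.022 × 10²³ × 6.300) = 5.530 × 10^-23 cm³, so a = 3.810 × 10^-8 cm = 381.0 pm.
Atoms touch along the body diagonal, so √3·a = 4r, so r = 0.4330 × a = 165 pm.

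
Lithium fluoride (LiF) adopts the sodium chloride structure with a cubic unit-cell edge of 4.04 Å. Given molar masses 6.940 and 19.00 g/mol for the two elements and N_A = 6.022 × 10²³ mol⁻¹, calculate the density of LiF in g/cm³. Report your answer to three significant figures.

2.61 g/cm³

The sodium chloride structure contains Z = 4 formula units per cell; M(LiF) = 6.940 + 19.00 = 25.94 g/mol.
a³ = (4.040 × 10^-8 cm)³ = 6.594 × 10^-23 cm³.
ρ = 4 × 25.94 / (6.022 × 10²³ × 6.594 × 10^-23) = 2.613 g/cm³.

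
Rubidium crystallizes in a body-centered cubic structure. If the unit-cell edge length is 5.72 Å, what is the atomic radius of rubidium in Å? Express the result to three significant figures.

In a BCC lattice, atoms touch along the body diagonal, so √3·a = 4r.
r = √3·a/4 = 1.7321 × 5.72 / 4 = 2.48 Å.

2.48 Å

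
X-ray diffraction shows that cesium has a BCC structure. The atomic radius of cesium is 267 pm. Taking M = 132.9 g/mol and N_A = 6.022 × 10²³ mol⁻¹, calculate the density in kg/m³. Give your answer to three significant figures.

1880 kg/m³

In a BCC lattice, atoms touch along the body diagonal, so √3·a = 4r, giving a = 616.6 pm = 6.166 × 10^-8 cm.
With Z = 2, ρ = Z·M/(N_A·a³) = 2 × 132.9 / (6.022 × 10²³ × 2.344 × 10^-22) = 1.883 g/cm³ = 1880 kg/m³.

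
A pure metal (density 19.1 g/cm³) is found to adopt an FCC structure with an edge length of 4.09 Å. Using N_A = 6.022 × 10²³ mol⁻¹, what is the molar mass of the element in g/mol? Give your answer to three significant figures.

An FCC cell has Z = 4 atoms; a = 4.090 × 10^-8 cm.
M = ρ·N_A·a³/Z = 19.1 × 6.022 × 10²³ × 6.842 × 10^-23 / 4 = 197 g/mol.

197 g/mol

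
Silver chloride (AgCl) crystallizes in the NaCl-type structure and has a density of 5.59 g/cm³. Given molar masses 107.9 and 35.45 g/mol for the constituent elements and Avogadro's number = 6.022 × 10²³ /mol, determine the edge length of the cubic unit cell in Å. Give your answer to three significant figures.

5.54 Å

M(AgCl) = 143.35 g/mol; Z = 4 formula units per cell.
a³ = Z·M/(N_A·ρ) = 4 × 143.35 / (6.022 × 10²³ × 5.59) = 1.703 × 10^-22 cm³, so a = 5.543 × 10^-8 cm = 5.54 Å.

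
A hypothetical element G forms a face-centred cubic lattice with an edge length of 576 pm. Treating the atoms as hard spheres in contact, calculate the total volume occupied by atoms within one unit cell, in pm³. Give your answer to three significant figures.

1.42 × 10^8 pm³

In an FCC lattice atoms touch along the face diagonal, so √2·a = 4r, so r = 0.3536a = 203.6 pm.
V_atoms = Z × (4/3)πr³ = 4 × (4/3)π × (203.6)³ = 1.42 × 10^8 pm³.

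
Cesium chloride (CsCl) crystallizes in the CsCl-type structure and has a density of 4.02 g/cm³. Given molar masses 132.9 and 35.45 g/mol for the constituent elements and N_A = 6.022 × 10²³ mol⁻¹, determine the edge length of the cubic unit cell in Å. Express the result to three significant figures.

M(CsCl) = 168.35 g/mol; Z = 1 formula unit per cell.
a³ = Z·M/(N_A·ρ) = 1 × 168.35 / (6.022 × 10²³ × 4.02) = 6.954 × 10^-23 cm³, so a = 4.112 × 10^-8 cm = 4.11 Å.

4.11 Å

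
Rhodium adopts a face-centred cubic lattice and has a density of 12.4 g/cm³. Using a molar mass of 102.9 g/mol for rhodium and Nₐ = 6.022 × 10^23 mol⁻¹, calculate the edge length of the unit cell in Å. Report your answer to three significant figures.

3.81 Å

With Z = 4 atoms per FCC cell, a³ = Z·M/(N_A·ρ) = 4 × 102.9 / (6.022 × 10²³ × 12.40 g/cm³) = 5.512 × 10^-23 cm³.
a = (5.512 × 10^-23)^(1/3) = 3.806 × 10^-8 cm = 3.81 Å.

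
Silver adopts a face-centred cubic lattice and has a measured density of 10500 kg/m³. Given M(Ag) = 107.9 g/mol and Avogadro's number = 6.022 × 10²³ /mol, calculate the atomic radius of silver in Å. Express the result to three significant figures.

1.44 Å

For an FCC cell (Z = 4), a³ = Z·M/(N_A·ρ) = 4 × 107.9 / (6.022 × 10²³ × 10.50) = 6.826 × 10^-23 cm³, so a = 4.087 × 10^-8 cm = 4.087 Å.
Atoms touch along the face diagonal, so √2·a = 4r, so r = 0.3536 × a = 1.44 Å.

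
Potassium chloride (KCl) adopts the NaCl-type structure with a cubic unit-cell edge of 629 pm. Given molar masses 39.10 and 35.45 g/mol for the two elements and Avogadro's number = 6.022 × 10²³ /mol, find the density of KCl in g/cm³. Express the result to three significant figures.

1.99 g/cm³

The NaCl-type structure contains Z = 4 formula units per cell; M(KCl) = 39.10 + 35.45 = 74.55 g/mol.
a³ = (6.290 × 10^-8 cm)³ = 2.489 × 10^-22 cm³.
ρ = 4 × 74.55 / (6.022 × 10²³ × 2.489 × 10^-22) = 1.990 g/cm³.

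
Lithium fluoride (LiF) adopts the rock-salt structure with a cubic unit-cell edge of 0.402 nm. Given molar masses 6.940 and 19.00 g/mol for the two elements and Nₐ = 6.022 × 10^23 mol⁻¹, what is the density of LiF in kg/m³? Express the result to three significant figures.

The rock-salt structure contains Z = 4 formula units per cell; M(LiF) = 6.940 + 19.00 = 25.94 g/mol.
a³ = (4.020 × 10^-8 cm)³ = 6.496 × 10^-23 cm³.
ρ = 4 × 25.94 / (6.022 × 10²³ × 6.496 × 10^-23) = 2.652 g/cm³ = 2650 kg/m³.

2650 kg/m³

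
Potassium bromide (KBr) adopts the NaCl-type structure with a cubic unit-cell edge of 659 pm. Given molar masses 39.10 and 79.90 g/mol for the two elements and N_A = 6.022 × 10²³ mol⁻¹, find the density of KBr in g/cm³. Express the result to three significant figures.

The NaCl-type structure contains Z = 4 formula units per cell; M(KBr) = 39.10 + 79.90 = 119.0 g/mol.
a³ = (6.590 × 10^-8 cm)³ = 2.862 × 10^-22 cm³.
ρ = 4 × 119.0 / (6.022 × 10²³ × 2.862 × 10^-22) = 2.762 g/cm³.

2.76 g/cm³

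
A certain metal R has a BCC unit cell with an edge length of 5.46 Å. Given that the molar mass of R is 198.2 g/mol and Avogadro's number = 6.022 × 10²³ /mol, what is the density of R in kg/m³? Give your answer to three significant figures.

A BCC unit cell contains Z = 2 atoms.
Cell volume: a³ = (5.46 Å)³ = (5.460 × 10^-8 cm)³ = 1.628 × 10^-22 cm³.
ρ = Z·M/(N_A·a³) = 2 × 198.2 / (6.022 × 10²³ × 1.628 × 10^-22) = 4.044 g/cm³ = 4040 kg/m³.

4040 kg/m³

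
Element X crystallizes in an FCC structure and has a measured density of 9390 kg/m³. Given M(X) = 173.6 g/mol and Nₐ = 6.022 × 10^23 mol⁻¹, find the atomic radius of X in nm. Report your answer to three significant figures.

For an FCC cell (Z = 4), a³ = Z·M/(N_A·ρ) = 4 × 173.6 / (6.022 × 10²³ × 9.390) = 1.228 × 10^-22 cm³, so a = 4.971 × 10^-8 cm = 0.4971 nm.
Atoms touch along the face diagonal, so √2·a = 4r, so r = 0.3536 × a = 0.176 nm.

0.176 nm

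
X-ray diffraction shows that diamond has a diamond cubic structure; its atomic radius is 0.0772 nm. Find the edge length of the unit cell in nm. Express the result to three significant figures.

0.357 nm

In a diamond cubic lattice, nearest neighbors lie along the body diagonal with √3·a = 8r.
a = 8r/√3 = 8 × 0.0772 / 1.7321 = 0.357 nm.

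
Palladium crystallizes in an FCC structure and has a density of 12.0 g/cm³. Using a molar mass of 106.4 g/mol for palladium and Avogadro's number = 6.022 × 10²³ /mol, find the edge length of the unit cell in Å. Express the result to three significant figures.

3.89 Å

With Z = 4 atoms per FCC cell, a³ = Z·M/(N_A·ρ) = 4 × 106.4 / (6.022 × 10²³ × 12.00 g/cm³) = 5.890 × 10^-23 cm³.
a = (5.890 × 10^-23)^(1/3) = 3.891 × 10^-8 cm = 3.89 Å.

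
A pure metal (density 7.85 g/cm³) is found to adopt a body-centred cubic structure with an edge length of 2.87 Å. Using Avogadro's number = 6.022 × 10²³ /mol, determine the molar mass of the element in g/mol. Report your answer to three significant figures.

A BCC cell has Z = 2 atoms; a = 2.870 × 10^-8 cm.
M = ρ·N_A·a³/Z = 7.85 × 6.022 × 10²³ × 2.364 × 10^-23 / 2 = 55.9 g/mol.

55.9 g/mol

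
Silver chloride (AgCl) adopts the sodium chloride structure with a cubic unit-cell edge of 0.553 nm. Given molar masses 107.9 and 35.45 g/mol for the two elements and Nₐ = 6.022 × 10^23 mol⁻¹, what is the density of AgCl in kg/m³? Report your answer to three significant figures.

The sodium chloride structure contains Z = 4 formula units per cell; M(AgCl) = 107.9 + 35.45 = 143.35 g/mol.
a³ = (5.530 × 10^-8 cm)³ = 1.691 × 10^-22 cm³.
ρ = 4 × 143.35 / (6.022 × 10²³ × 1.691 × 10^-22) = 5.630 g/cm³ = 5630 kg/m³.

5630 kg/m³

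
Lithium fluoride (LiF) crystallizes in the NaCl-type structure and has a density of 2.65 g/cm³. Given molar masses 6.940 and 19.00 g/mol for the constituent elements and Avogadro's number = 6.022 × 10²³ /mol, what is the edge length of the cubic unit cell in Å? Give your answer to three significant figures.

M(LiF) = 25.94 g/mol; Z = 4 formula units per cell.
a³ = Z·M/(N_A·ρ) = 4 × 25.94 / (6.022 × 10²³ × 2.65) = 6.502 × 10^-23 cm³, so a = 4.021 × 10^-8 cm = 4.02 Å.

4.02 Å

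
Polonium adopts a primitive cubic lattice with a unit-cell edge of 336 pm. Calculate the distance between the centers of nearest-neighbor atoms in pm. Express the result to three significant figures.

In a simple cubic structure, atoms touch along the cell edge, so a = 2r; the nearest-neighbor distance equals 2r = 1.000·a.
d = 1.000 × 336 = 336 pm.

336 pm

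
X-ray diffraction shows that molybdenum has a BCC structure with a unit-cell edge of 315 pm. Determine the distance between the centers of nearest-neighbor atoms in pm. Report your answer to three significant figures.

In a BCC structure, atoms touch along the body diagonal, so √3·a = 4r; the nearest-neighbor distance equals 2r = 0.8660·a.
d = 0.8660 × 315 = 273 pm.

273 pm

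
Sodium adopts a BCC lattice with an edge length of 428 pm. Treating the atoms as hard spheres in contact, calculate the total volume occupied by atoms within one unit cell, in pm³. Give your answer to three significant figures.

In a BCC lattice atoms touch along the body diagonal, so √3·a = 4r, so r = 0.4330a = 185.3 pm.
V_atoms = Z × (4/3)πr³ = 2 × (4/3)π × (185.3)³ = 5.33 × 10^7 pm³.

5.33 × 10^7 pm³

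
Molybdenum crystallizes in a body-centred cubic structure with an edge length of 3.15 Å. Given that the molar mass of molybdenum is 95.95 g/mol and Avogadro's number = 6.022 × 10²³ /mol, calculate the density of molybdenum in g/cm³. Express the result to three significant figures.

10.2 g/cm³

A BCC unit cell contains Z = 2 atoms.
Cell volume: a³ = (3.15 Å)³ = (3.150 × 10^-8 cm)³ = 3.126 × 10^-23 cm³.
ρ = Z·M/(N_A·a³) = 2 × 95.95 / (6.022 × 10²³ × 3.126 × 10^-23) = 10.20 g/cm³.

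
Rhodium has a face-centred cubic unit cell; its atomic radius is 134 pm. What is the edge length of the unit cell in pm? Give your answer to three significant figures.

In an FCC lattice, atoms touch along the face diagonal, so √2·a = 4r.
a = 4r/√2 = 4 × 134 / 1.4142 = 379 pm.

379 pm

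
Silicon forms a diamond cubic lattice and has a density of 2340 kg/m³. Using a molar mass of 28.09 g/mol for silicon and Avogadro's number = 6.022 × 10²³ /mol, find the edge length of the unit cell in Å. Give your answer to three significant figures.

With Z = 8 atoms per diamond cubic cell, a³ = Z·M/(N_A·ρ) = 8 × 28.09 / (6.022 × 10²³ × 2.340 g/cm³) = 1.595 × 10^-22 cm³.
a = (1.595 × 10^-22)^(1/3) = 5.423 × 10^-8 cm = 5.42 Å.

5.42 Å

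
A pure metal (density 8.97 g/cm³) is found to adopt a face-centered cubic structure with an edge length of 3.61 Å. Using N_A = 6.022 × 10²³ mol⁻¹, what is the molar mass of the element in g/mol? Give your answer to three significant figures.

An FCC cell has Z = 4 atoms; a = 3.610 × 10^-8 cm.
M = ρ·N_A·a³/Z = 8.97 × 6.022 × 10²³ × 4.705 × 10^-23 / 4 = 63.5 g/mol.

63.5 g/mol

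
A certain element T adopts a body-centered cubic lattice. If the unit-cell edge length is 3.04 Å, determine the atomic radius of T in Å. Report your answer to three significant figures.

1.32 Å

In a BCC lattice, atoms touch along the body diagonal, so √3·a = 4r.
r = √3·a/4 = 1.7321 × 3.04 / 4 = 1.32 Å.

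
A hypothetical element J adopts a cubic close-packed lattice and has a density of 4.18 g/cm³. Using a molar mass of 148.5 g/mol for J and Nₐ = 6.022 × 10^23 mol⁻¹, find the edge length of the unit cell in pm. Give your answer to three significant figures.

618 pm

With Z = 4 atoms per FCC cell, a³ = Z·M/(N_A·ρ) = 4 × 148.5 / (6.022 × 10²³ × 4.180 g/cm³) = 2.360 × 10^-22 cm³.
a = (2.360 × 10^-22)^(1/3) = 6.180 × 10^-8 cm = 618 pm.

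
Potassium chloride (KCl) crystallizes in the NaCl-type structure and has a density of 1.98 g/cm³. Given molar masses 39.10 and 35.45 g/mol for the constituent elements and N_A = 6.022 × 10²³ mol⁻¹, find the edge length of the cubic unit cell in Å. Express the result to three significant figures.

6.30 Å

M(KCl) = 74.55 g/mol; Z = 4 formula units per cell.
a³ = Z·M/(N_A·ρ) = 4 × 74.55 / (6.022 × 10²³ × 1.98) = 2.501 × 10^-22 cm³, so a = 6.300 × 10^-8 cm = 6.30 Å.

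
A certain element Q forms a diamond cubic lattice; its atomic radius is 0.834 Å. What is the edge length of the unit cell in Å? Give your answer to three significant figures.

3.85 Å

In a diamond cubic lattice, nearest neighbors lie along the body diagonal with √3·a = 8r.
a = 8r/√3 = 8 × 0.834 / 1.7321 = 3.85 Å.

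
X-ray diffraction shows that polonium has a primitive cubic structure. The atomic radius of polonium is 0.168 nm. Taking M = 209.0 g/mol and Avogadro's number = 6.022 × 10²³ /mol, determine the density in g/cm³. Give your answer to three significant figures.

In a simple cubic lattice, atoms touch along the cell edge, so a = 2r, giving a = 0.3360 nm = 3.360 × 10^-8 cm.
With Z = 1, ρ = Z·M/(N_A·a³) = 1 × 209.0 / (6.022 × 10²³ × 3.793 × 10^-23) = 9.149 g/cm³.

9.15 g/cm³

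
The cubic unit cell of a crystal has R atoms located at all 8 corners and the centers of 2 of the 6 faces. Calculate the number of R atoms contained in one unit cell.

Corner atoms are shared by 8 cells (1/8 each), face atoms by 2 (1/2 each).
Net atoms = 8 × 1/8 + 2 × 1/2 = 1 + 1 = 2.

2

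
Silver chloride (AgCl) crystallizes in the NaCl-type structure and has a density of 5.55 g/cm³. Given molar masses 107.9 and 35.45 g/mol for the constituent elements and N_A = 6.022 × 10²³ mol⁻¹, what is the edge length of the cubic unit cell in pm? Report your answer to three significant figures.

M(AgCl) = 143.35 g/mol; Z = 4 formula units per cell.
a³ = Z·M/(N_A·ρ) = 4 × 143.35 / (6.022 × 10²³ × 5.55) = 1.716 × 10^-22 cm³, so a = 5.557 × 10^-8 cm = 556 pm.

556 pm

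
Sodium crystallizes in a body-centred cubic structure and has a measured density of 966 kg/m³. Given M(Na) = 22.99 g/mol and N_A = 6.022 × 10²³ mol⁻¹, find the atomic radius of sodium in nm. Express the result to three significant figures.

For a BCC cell (Z = 2), a³ = Z·M/(N_A·ρ) = 2 × 22.99 / (6.022 × 10²³ × 0.9660) = 7.904 × 10^-23 cm³, so a = 4.292 × 10^-8 cm = 0.4292 nm.
Atoms touch along the body diagonal, so √3·a = 4r, so r = 0.4330 × a = 0.186 nm.

0.186 nm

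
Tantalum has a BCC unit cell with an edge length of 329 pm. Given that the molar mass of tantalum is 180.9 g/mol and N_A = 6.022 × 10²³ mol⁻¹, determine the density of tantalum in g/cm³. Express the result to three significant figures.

16.9 g/cm³

A BCC unit cell contains Z = 2 atoms.
Cell volume: a³ = (329 pm)³ = (3.290 × 10^-8 cm)³ = 3.561 × 10^-23 cm³.
ρ = Z·M/(N_A·a³) = 2 × 180.9 / (6.022 × 10²³ × 3.561 × 10^-23) = 16.87 g/cm³.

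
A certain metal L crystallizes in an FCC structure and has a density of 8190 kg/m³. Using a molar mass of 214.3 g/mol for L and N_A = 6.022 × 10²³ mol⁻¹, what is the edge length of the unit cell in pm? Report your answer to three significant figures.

With Z = 4 atoms per FCC cell, a³ = Z·M/(N_A·ρ) = 4 × 214.3 / (6.022 × 10²³ × 8.190 g/cm³) = 1.738 × 10^-22 cm³.
a = (1.738 × 10^-22)^(1/3) = 5.581 × 10^-8 cm = 558 pm.

558 pm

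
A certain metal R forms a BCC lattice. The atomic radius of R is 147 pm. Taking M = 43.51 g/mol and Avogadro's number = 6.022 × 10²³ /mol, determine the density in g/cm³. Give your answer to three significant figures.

3.69 g/cm³

In a BCC lattice, atoms touch along the body diagonal, so √3·a = 4r, giving a = 339.5 pm = 3.395 × 10^-8 cm.
With Z = 2, ρ = Z·M/(N_A·a³) = 2 × 43.51 / (6.022 × 10²³ × 3.912 × 10^-23) = 3.693 g/cm³.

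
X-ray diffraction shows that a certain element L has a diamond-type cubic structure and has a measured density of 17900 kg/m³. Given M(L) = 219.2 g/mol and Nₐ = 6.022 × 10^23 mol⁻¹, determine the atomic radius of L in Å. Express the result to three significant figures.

1.18 Å

For a diamond cubic cell (Z = 8), a³ = Z·M/(N_A·ρ) = 8 × 219.2 / (6.022 × 10²³ × 17.90) = 1.627 × 10^-22 cm³, so a = 5.459 × 10^-8 cm = 5.459 Å.
Nearest neighbors lie along the body diagonal with √3·a = 8r, so r = 0.2165 × a = 1.18 Å.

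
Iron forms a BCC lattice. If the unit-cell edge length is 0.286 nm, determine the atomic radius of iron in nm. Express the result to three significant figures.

0.124 nm

In a BCC lattice, atoms touch along the body diagonal, so √3·a = 4r.
r = √3·a/4 = 1.7321 × 0.286 / 4 = 0.124 nm.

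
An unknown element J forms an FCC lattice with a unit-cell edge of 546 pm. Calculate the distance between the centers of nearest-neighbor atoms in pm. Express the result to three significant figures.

In an FCC structure, atoms touch along the face diagonal, so √2·a = 4r; the nearest-neighbor distance equals 2r = 0.7071·a.
d = 0.7071 × 546 = 386 pm.

386 pm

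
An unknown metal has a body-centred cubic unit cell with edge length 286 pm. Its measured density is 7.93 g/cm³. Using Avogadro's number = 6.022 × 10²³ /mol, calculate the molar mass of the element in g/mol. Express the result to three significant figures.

55.9 g/mol

A BCC cell has Z = 2 atoms; a = 2.860 × 10^-8 cm.
M = ρ·N_A·a³/Z = 7.93 × 6.022 × 10²³ × 2.339 × 10^-23 / 2 = 55.9 g/mol.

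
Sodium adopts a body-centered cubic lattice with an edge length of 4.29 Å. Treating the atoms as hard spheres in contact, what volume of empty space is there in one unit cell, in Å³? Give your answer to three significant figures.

In a BCC lattice atoms touch along the body diagonal, so √3·a = 4r, so r = 0.4330a = 1.858 Å.
V_cell = a³ = 78.95 Å³; V_atoms = 2 × (4/3)πr³ = 53.70 Å³.
Empty space = 78.95 − 53.70 = 25.3 Å³.

25.3 Å³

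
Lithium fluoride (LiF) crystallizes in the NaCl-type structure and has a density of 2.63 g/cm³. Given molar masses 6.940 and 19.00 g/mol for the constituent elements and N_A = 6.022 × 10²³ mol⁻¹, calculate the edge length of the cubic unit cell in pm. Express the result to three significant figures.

M(LiF) = 25.94 g/mol; Z = 4 formula units per cell.
a³ = Z·M/(N_A·ρ) = 4 × 25.94 / (6.022 × 10²³ × 2.63) = 6.551 × 10^-23 cm³, so a = 4.031 × 10^-8 cm = 403 pm.

403 pm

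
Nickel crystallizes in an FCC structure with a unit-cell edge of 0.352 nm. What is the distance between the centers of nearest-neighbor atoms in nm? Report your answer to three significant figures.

In an FCC structure, atoms touch along the face diagonal, so √2·a = 4r; the nearest-neighbor distance equals 2r = 0.7071·a.
d = 0.7071 × 0.352 = 0.249 nm.

0.249 nm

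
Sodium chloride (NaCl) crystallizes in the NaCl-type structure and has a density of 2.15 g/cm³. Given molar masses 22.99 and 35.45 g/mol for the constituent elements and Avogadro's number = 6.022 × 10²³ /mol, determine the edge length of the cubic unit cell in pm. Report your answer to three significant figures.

565 pm

M(NaCl) = 58.44 g/mol; Z = 4 formula units per cell.
a³ = Z·M/(N_A·ρ) = 4 × 58.44 / (6.022 × 10²³ × 2.15) = 1.805 × 10^-22 cm³, so a = 5.652 × 10^-8 cm = 565 pm.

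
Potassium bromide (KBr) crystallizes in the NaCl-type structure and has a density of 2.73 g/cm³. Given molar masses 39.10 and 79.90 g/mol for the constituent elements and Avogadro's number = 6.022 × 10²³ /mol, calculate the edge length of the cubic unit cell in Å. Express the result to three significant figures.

M(KBr) = 119.0 g/mol; Z = 4 formula units per cell.
a³ = Z·M/(N_A·ρ) = 4 × 119.0 / (6.022 × 10²³ × 2.73) = 2.895 × 10^-22 cm³, so a = 6.616 × 10^-8 cm = 6.62 Å.

6.62 Å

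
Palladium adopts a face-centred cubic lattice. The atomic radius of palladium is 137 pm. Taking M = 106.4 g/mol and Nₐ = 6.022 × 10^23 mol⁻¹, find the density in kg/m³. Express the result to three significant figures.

In an FCC lattice, atoms touch along the face diagonal, so √2·a = 4r, giving a = 387.5 pm = 3.875 × 10^-8 cm.
With Z = 4, ρ = Z·M/(N_A·a³) = 4 × 106.4 / (6.022 × 10²³ × 5.818 × 10^-23) = 12.15 g/cm³ = 12100 kg/m³.

12100 kg/m³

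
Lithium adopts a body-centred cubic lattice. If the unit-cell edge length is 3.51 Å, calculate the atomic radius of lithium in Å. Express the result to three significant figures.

In a BCC lattice, atoms touch along the body diagonal, so √3·a = 4r.
r = √3·a/4 = 1.7321 × 3.51 / 4 = 1.52 Å.

1.52 Å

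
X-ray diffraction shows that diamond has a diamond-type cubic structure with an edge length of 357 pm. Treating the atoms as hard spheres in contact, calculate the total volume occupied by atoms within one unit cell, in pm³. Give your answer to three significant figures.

In a diamond cubic lattice nearest neighbors lie along the body diagonal with √3·a = 8r, so r = 0.2165a = 77.29 pm.
V_atoms = Z × (4/3)πr³ = 8 × (4/3)π × (77.29)³ = 1.55 × 10^7 pm³.

1.55 × 10^7 pm³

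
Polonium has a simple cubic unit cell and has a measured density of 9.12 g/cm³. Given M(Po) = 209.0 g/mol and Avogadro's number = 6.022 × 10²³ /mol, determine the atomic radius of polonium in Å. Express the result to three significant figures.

1.68 Å

For a simple cubic cell (Z = 1), a³ = Z·M/(N_A·ρ) = 1 × 209.0 / (6.022 × 10²³ × 9.120) = 3.805 × 10^-23 cm³, so a = 3.364 × 10^-8 cm = 3.364 Å.
Atoms touch along the cell edge, so a = 2r, so r = 0.5000 × a = 1.68 Å.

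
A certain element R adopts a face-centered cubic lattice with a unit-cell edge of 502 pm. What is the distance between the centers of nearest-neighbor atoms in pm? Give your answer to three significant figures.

355 pm

In an FCC structure, atoms touch along the face diagonal, so √2·a = 4r; the nearest-neighbor distance equals 2r = 0.7071·a.
d = 0.7071 × 502 = 355 pm.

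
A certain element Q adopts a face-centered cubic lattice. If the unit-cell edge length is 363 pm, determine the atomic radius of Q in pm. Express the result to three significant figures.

128 pm

In an FCC lattice, atoms touch along the face diagonal, so √2·a = 4r.
r = √2·a/4 = 1.4142 × 363 / 4 = 128 pm.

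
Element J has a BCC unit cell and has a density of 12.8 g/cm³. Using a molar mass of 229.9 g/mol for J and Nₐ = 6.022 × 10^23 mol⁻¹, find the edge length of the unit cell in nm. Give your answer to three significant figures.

With Z = 2 atoms per BCC cell, a³ = Z·M/(N_A·ρ) = 2 × 229.9 / (6.022 × 10²³ × 12.80 g/cm³) = 5.965 × 10^-23 cm³.
a = (5.965 × 10^-23)^(1/3) = 3.907 × 10^-8 cm = 0.391 nm.

0.391 nm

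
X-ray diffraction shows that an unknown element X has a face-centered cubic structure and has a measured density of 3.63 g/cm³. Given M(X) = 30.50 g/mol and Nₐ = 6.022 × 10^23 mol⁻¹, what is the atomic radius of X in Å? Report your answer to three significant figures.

For an FCC cell (Z = 4), a³ = Z·M/(N_A·ρ) = 4 × 30.50 / (6.022 × 10²³ × 3.630) = 5.581 × 10^-23 cm³, so a = 3.822 × 10^-8 cm = 3.822 Å.
Atoms touch along the face diagonal, so √2·a = 4r, so r = 0.3536 × a = 1.35 Å.

1.35 Å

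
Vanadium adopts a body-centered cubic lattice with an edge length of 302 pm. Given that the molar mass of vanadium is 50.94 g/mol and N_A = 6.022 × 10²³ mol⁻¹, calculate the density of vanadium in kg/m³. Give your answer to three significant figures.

A BCC unit cell contains Z = 2 atoms.
Cell volume: a³ = (302 pm)³ = (3.020 × 10^-8 cm)³ = 2.754 × 10^-23 cm³.
ρ = Z·M/(N_A·a³) = 2 × 50.94 / (6.022 × 10²³ × 2.754 × 10^-23) = 6.142 g/cm³ = 6140 kg/m³.

6140 kg/m³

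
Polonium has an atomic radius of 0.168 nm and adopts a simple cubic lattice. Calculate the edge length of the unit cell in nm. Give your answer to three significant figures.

In a simple cubic lattice, atoms touch along the cell edge, so a = 2r.
a = 2r = 2 × 0.168 = 0.336 nm.

0.336 nm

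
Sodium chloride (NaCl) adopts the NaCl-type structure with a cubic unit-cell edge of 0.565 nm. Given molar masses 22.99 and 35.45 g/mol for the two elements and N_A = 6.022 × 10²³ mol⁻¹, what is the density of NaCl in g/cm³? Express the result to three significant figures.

2.15 g/cm³

The NaCl-type structure contains Z = 4 formula units per cell; M(NaCl) = 22.99 + 35.45 = 58.44 g/mol.
a³ = (5.650 × 10^-8 cm)³ = 1.804 × 10^-22 cm³.
ρ = 4 × 58.44 / (6.022 × 10²³ × 1.804 × 10^-22) = 2.152 g/cm³.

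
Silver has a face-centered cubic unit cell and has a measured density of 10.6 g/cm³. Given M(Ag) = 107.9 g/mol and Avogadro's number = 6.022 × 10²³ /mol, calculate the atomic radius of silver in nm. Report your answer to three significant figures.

0.144 nm

For an FCC cell (Z = 4), a³ = Z·M/(N_A·ρ) = 4 × 107.9 / (6.022 × 10²³ × 10.60) = 6.761 × 10^-23 cm³, so a = 4.074 × 10^-8 cm = 0.4074 nm.
Atoms touch along the face diagonal, so √2·a = 4r, so r = 0.3536 × a = 0.144 nm.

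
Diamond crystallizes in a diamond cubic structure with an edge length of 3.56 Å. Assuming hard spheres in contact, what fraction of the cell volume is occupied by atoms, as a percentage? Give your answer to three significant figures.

In a diamond cubic lattice nearest neighbors lie along the body diagonal with √3·a = 8r, so r = 0.2165a = 0.7708 Å.
Packing fraction = Z·(4/3)πr³ / a³ = 8 × (4/3)π × (0.7708)³ / (3.56)³ = 0.3401 = 34.0%.

34.0%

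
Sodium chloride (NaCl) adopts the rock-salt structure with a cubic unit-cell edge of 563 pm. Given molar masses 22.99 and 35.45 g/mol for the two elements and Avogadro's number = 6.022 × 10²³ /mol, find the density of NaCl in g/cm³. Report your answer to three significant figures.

2.18 g/cm³

The rock-salt structure contains Z = 4 formula units per cell; M(NaCl) = 22.99 + 35.45 = 58.44 g/mol.
a³ = (5.630 × 10^-8 cm)³ = 1.785 × 10^-22 cm³.
ρ = 4 × 58.44 / (6.022 × 10²³ × 1.785 × 10^-22) = 2.175 g/cm³.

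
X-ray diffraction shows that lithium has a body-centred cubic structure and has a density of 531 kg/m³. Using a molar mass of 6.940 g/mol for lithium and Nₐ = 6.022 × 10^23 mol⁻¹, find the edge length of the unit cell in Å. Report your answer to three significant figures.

With Z = 2 atoms per BCC cell, a³ = Z·M/(N_A·ρ) = 2 × 6.940 / (6.022 × 10²³ × 0.5310 g/cm³) = 4.341 × 10^-23 cm³.
a = (4.341 × 10^-23)^(1/3) = 3.514 × 10^-8 cm = 3.51 Å.

3.51 Å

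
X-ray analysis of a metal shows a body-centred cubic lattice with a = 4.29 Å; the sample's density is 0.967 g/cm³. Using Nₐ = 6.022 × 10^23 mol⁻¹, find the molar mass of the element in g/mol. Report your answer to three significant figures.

23.0 g/mol

A BCC cell has Z = 2 atoms; a = 4.290 × 10^-8 cm.
M = ρ·N_A·a³/Z = 0.967 × 6.022 × 10²³ × 7.895 × 10^-23 / 2 = 23.0 g/mol.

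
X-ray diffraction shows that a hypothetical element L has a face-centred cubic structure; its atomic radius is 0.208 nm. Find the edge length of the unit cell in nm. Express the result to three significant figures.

In an FCC lattice, atoms touch along the face diagonal, so √2·a = 4r.
a = 4r/√2 = 4 × 0.208 / 1.4142 = 0.588 nm.

0.588 nm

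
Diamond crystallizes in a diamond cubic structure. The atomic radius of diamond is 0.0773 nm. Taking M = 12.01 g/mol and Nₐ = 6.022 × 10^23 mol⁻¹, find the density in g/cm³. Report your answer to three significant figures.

3.51 g/cm³

In a diamond cubic lattice, nearest neighbors lie along the body diagonal with √3·a = 8r, giving a = 0.3570 nm = 3.570 × 10^-8 cm.
With Z = 8, ρ = Z·M/(N_A·a³) = 8 × 12.01 / (6.022 × 10²³ × 4.551 × 10^-23) = 3.506 g/cm³.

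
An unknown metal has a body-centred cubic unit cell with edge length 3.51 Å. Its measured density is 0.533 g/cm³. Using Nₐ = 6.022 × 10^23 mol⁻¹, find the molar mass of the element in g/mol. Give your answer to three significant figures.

A BCC cell has Z = 2 atoms; a = 3.510 × 10^-8 cm.
M = ρ·N_A·a³/Z = 0.533 × 6.022 × 10²³ × 4.324 × 10^-23 / 2 = 6.94 g/mol.

6.94 g/mol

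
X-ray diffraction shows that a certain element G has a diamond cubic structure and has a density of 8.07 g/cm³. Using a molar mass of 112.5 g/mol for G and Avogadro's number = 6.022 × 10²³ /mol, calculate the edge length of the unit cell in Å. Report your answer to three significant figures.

5.70 Å

With Z = 8 atoms per diamond cubic cell, a³ = Z·M/(N_A·ρ) = 8 × 112.5 / (6.022 × 10²³ × 8.070 g/cm³) = 1.852 × 10^-22 cm³.
a = (1.852 × 10^-22)^(1/3) = 5.700 × 10^-8 cm = 5.70 Å.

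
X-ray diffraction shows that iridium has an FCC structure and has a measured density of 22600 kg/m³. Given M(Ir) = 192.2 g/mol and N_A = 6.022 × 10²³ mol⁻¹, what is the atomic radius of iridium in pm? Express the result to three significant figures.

For an FCC cell (Z = 4), a³ = Z·M/(N_A·ρ) = 4 × 192.2 / (6.022 × 10²³ × 22.60) = 5.649 × 10^-23 cm³, so a = 3.837 × 10^-8 cm = 383.7 pm.
Atoms touch along the face diagonal, so √2·a = 4r, so r = 0.3536 × a = 136 pm.

136 pm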